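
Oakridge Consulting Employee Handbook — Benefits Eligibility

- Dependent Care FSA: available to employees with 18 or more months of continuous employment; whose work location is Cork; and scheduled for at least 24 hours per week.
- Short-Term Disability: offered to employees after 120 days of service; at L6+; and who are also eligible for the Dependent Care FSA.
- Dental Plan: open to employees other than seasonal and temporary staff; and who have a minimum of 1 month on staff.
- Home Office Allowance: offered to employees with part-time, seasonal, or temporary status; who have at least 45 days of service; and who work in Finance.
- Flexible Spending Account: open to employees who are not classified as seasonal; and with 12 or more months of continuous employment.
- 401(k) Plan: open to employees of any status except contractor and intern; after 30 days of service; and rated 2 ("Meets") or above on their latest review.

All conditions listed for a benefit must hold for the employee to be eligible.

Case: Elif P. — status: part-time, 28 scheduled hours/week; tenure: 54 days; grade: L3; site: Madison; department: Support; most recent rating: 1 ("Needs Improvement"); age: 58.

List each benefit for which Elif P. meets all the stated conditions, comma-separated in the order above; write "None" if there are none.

Dental Plan

Dependent Care FSA — service 54 days < 18 months (≈540 days) ✗ → not eligible.
Short-Term Disability — service 54 days < 120 days ✗ → not eligible.
Dental Plan — status part-time ✓ (not excluded); service 54 days ≥ 1 month (≈30 days) ✓ → eligible.
Home Office Allowance — status part-time ✓; service 54 days ≥ 45 days ✓; dept Support ✗ → not eligible.
Flexible Spending Account — status part-time ✓ (not excluded); service 54 days < 12 months (≈360 days) ✗ → not eligible.
401(k) Plan — status part-time ✓ (not excluded); service 54 days ≥ 30 days ✓; rating 1 < 2 ✗ → not eligible.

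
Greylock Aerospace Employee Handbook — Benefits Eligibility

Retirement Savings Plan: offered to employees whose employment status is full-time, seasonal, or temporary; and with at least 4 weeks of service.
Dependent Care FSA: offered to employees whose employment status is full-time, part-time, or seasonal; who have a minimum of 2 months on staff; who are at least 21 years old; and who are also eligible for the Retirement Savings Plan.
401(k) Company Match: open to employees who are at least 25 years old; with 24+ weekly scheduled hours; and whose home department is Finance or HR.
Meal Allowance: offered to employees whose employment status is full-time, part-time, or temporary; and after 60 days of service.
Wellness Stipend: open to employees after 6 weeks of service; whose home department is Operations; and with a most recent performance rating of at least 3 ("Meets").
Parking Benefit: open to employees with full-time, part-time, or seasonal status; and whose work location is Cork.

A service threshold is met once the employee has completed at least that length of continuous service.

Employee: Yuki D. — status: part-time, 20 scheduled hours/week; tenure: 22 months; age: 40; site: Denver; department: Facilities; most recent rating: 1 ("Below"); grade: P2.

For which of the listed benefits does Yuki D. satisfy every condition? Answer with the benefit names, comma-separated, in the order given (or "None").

Meal Allowance

Retirement Savings Plan — status part-time ✗ (requires full-time, seasonal, or temporary) → not eligible.
Dependent Care FSA — status part-time ✓; service 22 months ≥ 2 months ✓; age 40 ≥ 21 ✓; not eligible for Retirement Savings Plan ✗ → not eligible.
401(k) Company Match — age 40 ≥ 25 ✓; 20 hrs/wk < 24 ✗ → not eligible.
Meal Allowance — status part-time ✓; service 22 months ≥ 60 days ✓ → eligible.
Wellness Stipend — service 22 months ≥ 6 weeks (≈42 days) ✓; dept Facilities ✗ → not eligible.
Parking Benefit — status part-time ✓; site Denver ✗ (not Cork) → not eligible.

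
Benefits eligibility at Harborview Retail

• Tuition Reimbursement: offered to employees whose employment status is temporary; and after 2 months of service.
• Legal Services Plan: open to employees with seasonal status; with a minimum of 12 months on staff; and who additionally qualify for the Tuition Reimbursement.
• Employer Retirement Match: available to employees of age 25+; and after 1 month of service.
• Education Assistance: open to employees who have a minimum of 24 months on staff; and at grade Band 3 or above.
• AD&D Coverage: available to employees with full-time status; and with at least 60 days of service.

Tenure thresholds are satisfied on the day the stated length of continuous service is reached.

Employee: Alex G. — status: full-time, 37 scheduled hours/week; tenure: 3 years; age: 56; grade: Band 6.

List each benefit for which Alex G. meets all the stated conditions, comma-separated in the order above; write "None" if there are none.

Employer Retirement Match, Education Assistance, AD&D Coverage

Tuition Reimbursement — status full-time ✗ (requires temporary) → not eligible.
Legal Services Plan — status full-time ✗ (requires seasonal) → not eligible.
Employer Retirement Match — age 56 ≥ 25 ✓; service 3 years ≥ 1 month (≈30 days) ✓ → eligible.
Education Assistance — service 3 years ≥ 24 months (≈720 days) ✓; grade Band 6 ≥ Band 3 ✓ → eligible.
AD&D Coverage — status full-time ✓; service 3 years ≥ 60 days ✓ → eligible.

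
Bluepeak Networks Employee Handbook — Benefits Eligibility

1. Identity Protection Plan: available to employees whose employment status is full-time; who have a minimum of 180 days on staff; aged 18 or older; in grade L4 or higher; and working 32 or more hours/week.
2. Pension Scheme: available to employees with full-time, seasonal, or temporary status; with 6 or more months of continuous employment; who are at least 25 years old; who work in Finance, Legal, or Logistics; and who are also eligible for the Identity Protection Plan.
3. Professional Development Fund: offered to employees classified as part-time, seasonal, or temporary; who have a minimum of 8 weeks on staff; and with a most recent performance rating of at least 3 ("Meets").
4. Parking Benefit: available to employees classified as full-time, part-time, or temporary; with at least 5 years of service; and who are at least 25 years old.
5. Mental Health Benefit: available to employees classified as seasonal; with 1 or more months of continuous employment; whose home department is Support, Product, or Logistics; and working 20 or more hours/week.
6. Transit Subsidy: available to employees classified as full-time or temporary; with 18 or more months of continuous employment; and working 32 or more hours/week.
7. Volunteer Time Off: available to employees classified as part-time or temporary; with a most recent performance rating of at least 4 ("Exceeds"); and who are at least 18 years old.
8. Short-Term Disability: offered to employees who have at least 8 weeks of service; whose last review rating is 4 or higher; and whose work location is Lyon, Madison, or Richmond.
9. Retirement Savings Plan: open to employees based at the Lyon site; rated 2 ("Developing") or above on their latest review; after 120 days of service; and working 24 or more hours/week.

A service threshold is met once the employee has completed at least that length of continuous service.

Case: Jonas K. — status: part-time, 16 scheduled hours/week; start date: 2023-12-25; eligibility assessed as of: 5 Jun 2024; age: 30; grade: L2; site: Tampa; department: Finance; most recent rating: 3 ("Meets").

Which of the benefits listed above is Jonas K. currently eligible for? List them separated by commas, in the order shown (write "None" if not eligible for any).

Professional Development Fund

Service from 2023-12-25 to 5 Jun 2024: 163 days.
Identity Protection Plan — status part-time ✗ (requires full-time) → not eligible.
Pension Scheme — status part-time ✗ (requires full-time, seasonal, or temporary) → not eligible.
Professional Development Fund — status part-time ✓; service 163 days ≥ 8 weeks (≈56 days) ✓; rating 3 ≥ 3 ✓ → eligible.
Parking Benefit — status part-time ✓; service 163 days < 5 years (≈1825 days) ✗ → not eligible.
Mental Health Benefit — status part-time ✗ (requires seasonal) → not eligible.
Transit Subsidy — status part-time ✗ (requires full-time or temporary) → not eligible.
Volunteer Time Off — status part-time ✓; rating 3 < 4 ✗ → not eligible.
Short-Term Disability — service 163 days ≥ 8 weeks (≈56 days) ✓; rating 3 < 4 ✗ → not eligible.
Retirement Savings Plan — site Tampa ✗ (not Lyon) → not eligible.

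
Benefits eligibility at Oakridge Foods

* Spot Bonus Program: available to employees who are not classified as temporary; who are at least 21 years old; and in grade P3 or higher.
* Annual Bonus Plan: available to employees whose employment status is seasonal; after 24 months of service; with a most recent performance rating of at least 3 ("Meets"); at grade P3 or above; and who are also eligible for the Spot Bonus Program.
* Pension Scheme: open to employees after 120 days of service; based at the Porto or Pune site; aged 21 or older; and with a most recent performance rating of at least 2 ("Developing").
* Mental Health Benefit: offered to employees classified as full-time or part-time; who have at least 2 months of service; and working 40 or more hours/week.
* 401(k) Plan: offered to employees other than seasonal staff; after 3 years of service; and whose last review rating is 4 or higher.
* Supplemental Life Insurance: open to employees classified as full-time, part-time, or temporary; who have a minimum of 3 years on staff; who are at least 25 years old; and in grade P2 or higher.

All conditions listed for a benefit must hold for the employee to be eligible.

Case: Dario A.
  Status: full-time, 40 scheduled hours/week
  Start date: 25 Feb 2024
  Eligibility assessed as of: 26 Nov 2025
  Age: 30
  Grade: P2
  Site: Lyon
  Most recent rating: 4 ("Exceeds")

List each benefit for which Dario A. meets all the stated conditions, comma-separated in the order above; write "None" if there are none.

Mental Health Benefit

Service from 25 Feb 2024 to 26 Nov 2025: 640 days.
Spot Bonus Program — status full-time ✓ (not excluded); age 30 ≥ 21 ✓; grade P2 < P3 ✗ → not eligible.
Annual Bonus Plan — status full-time ✗ (requires seasonal) → not eligible.
Pension Scheme — service 640 days ≥ 120 days ✓; site Lyon ✗ (not Porto or Pune) → not eligible.
Mental Health Benefit — status full-time ✓; service 640 days ≥ 2 months (≈60 days) ✓; 40 hrs/wk ≥ 40 ✓ → eligible.
401(k) Plan — status full-time ✓ (not excluded); service 640 days < 3 years (≈1095 days) ✗ → not eligible.
Supplemental Life Insurance — status full-time ✓; service 640 days < 3 years (≈1095 days) ✗ → not eligible.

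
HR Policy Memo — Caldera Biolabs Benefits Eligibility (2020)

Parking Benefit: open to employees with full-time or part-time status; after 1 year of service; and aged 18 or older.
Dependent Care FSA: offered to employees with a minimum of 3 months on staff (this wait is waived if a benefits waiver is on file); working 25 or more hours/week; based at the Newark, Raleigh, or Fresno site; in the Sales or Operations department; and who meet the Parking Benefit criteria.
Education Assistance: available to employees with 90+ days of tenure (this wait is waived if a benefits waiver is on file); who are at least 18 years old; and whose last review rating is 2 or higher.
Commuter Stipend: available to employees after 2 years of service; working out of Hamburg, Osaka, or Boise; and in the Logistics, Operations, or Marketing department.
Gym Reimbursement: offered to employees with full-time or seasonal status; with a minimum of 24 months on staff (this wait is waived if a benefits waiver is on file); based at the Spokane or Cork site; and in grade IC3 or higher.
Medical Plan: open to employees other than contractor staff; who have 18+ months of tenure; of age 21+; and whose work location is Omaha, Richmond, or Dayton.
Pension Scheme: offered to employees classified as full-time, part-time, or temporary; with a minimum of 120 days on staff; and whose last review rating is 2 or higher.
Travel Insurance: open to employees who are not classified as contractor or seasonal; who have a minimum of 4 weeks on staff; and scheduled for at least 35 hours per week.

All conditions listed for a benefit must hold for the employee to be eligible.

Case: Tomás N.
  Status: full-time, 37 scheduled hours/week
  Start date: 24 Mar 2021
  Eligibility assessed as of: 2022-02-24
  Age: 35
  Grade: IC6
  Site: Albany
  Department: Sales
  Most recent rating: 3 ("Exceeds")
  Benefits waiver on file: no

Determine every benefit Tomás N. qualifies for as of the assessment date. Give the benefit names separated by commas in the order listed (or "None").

Service from 24 Mar 2021 to 2022-02-24: 337 days.
Parking Benefit — status full-time ✓; service 337 days < 1 year (≈365 days) ✗ → not eligible.
Dependent Care FSA — no waiver, service 337 days ≥ 3 months (≈90 days) ✓; 37 hrs/wk ≥ 25 ✓; site Albany ✗ (not Newark, Raleigh, or Fresno) → not eligible.
Education Assistance — no waiver, service 337 days ≥ 90 days ✓; age 35 ≥ 18 ✓; rating 3 ≥ 2 ✓ → eligible.
Commuter Stipend — service 337 days < 2 years (≈730 days) ✗ → not eligible.
Gym Reimbursement — status full-time ✓; no waiver, service 337 days < 24 months (≈720 days) ✗ → not eligible.
Medical Plan — status full-time ✓ (not excluded); service 337 days < 18 months (≈540 days) ✗ → not eligible.
Pension Scheme — status full-time ✓; service 337 days ≥ 120 days ✓; rating 3 ≥ 2 ✓ → eligible.
Travel Insurance — status full-time ✓ (not excluded); service 337 days ≥ 4 weeks (≈28 days) ✓; 37 hrs/wk ≥ 35 ✓ → eligible.

Education Assistance, Pension Scheme, Travel Insurance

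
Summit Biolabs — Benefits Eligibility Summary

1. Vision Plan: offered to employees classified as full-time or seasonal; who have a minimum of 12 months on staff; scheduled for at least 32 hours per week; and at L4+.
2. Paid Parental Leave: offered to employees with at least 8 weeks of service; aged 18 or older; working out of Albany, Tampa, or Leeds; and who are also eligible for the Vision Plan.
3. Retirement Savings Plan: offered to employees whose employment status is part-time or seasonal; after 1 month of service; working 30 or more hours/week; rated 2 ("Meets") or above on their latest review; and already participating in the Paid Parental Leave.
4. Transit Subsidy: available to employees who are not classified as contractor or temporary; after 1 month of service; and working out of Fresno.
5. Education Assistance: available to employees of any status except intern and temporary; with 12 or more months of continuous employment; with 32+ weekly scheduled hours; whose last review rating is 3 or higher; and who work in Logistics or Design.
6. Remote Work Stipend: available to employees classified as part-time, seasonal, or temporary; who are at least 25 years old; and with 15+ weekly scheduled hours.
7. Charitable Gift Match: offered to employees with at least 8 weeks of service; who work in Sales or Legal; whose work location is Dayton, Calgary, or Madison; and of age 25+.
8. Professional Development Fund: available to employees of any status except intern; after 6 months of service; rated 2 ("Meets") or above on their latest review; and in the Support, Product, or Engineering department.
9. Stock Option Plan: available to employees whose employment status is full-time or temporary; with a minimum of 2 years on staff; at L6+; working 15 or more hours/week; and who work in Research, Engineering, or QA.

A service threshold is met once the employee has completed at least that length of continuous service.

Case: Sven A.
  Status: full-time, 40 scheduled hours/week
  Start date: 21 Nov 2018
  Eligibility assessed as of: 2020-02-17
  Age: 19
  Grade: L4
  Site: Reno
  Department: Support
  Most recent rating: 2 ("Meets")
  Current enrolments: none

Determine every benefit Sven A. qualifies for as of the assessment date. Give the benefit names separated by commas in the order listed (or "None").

Vision Plan, Professional Development Fund

Service from 21 Nov 2018 to 2020-02-17: 453 days.
Vision Plan — status full-time ✓; service 453 days ≥ 12 months (≈360 days) ✓; 40 hrs/wk ≥ 32 ✓; grade L4 ≥ L4 ✓ → eligible.
Paid Parental Leave — service 453 days ≥ 8 weeks (≈56 days) ✓; age 19 ≥ 18 ✓; site Reno ✗ (not Albany, Tampa, or Leeds) → not eligible.
Retirement Savings Plan — status full-time ✗ (requires part-time or seasonal) → not eligible.
Transit Subsidy — status full-time ✓ (not excluded); service 453 days ≥ 1 month (≈30 days) ✓; site Reno ✗ (not Fresno) → not eligible.
Education Assistance — status full-time ✓ (not excluded); service 453 days ≥ 12 months (≈360 days) ✓; 40 hrs/wk ≥ 32 ✓; rating 2 < 3 ✗ → not eligible.
Remote Work Stipend — status full-time ✗ (requires part-time, seasonal, or temporary) → not eligible.
Charitable Gift Match — service 453 days ≥ 8 weeks (≈56 days) ✓; dept Support ✗ → not eligible.
Professional Development Fund — status full-time ✓ (not excluded); service 453 days ≥ 6 months (≈180 days) ✓; rating 2 ≥ 2 ✓; dept Support ✓ → eligible.
Stock Option Plan — status full-time ✓; service 453 days < 2 years (≈730 days) ✗ → not eligible.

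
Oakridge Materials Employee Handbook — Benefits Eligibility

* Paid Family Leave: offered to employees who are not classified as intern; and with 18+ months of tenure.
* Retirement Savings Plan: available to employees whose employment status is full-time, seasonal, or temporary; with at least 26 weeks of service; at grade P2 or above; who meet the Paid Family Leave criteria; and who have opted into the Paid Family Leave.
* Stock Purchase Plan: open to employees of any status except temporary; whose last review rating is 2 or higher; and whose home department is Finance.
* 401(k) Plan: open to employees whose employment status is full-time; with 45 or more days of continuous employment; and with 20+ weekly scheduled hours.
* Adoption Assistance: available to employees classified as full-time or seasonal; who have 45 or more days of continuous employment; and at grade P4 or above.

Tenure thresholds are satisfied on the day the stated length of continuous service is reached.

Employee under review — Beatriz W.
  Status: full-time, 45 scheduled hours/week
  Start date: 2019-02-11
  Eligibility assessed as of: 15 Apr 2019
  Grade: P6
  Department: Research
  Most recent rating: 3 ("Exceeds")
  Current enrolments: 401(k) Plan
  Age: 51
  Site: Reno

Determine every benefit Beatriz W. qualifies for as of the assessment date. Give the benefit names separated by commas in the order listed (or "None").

Service from 2019-02-11 to 15 Apr 2019: 63 days.
Paid Family Leave — status full-time ✓ (not excluded); service 63 days < 18 months (≈540 days) ✗ → not eligible.
Retirement Savings Plan — status full-time ✓; service 63 days < 26 weeks (≈182 days) ✗ → not eligible.
Stock Purchase Plan — status full-time ✓ (not excluded); rating 3 ≥ 2 ✓; dept Research ✗ → not eligible.
401(k) Plan — status full-time ✓; service 63 days ≥ 45 days ✓; 45 hrs/wk ≥ 20 ✓ → eligible.
Adoption Assistance — status full-time ✓; service 63 days ≥ 45 days ✓; grade P6 ≥ P4 ✓ → eligible.

401(k) Plan, Adoption Assistance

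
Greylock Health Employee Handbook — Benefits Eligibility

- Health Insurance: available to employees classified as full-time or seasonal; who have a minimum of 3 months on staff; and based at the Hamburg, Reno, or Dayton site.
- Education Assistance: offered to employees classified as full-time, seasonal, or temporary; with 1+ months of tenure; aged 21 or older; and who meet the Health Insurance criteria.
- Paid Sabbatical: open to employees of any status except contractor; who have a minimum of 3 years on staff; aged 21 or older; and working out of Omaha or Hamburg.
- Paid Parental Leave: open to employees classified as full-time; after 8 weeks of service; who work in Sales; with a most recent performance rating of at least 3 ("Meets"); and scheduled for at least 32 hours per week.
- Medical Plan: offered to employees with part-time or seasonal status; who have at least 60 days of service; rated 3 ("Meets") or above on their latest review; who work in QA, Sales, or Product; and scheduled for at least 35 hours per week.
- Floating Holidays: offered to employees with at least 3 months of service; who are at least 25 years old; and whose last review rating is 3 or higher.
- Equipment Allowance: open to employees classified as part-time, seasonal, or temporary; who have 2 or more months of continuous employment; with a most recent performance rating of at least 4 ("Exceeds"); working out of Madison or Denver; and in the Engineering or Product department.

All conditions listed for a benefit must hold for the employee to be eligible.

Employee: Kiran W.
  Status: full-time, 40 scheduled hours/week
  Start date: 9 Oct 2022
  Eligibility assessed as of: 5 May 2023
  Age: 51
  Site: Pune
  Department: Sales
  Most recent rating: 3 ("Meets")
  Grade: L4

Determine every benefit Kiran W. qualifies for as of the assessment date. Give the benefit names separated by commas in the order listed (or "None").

Paid Parental Leave, Floating Holidays

Service from 9 Oct 2022 to 5 May 2023: 208 days.
Health Insurance — status full-time ✓; service 208 days ≥ 3 months (≈90 days) ✓; site Pune ✗ (not Hamburg, Reno, or Dayton) → not eligible.
Education Assistance — status full-time ✓; service 208 days ≥ 1 month (≈30 days) ✓; age 51 ≥ 21 ✓; not eligible for Health Insurance ✗ → not eligible.
Paid Sabbatical — status full-time ✓ (not excluded); service 208 days < 3 years (≈1095 days) ✗ → not eligible.
Paid Parental Leave — status full-time ✓; service 208 days ≥ 8 weeks (≈56 days) ✓; dept Sales ✓; rating 3 ≥ 3 ✓; 40 hrs/wk ≥ 32 ✓ → eligible.
Medical Plan — status full-time ✗ (requires part-time or seasonal) → not eligible.
Floating Holidays — service 208 days ≥ 3 months (≈90 days) ✓; age 51 ≥ 25 ✓; rating 3 ≥ 3 ✓ → eligible.
Equipment Allowance — status full-time ✗ (requires part-time, seasonal, or temporary) → not eligible.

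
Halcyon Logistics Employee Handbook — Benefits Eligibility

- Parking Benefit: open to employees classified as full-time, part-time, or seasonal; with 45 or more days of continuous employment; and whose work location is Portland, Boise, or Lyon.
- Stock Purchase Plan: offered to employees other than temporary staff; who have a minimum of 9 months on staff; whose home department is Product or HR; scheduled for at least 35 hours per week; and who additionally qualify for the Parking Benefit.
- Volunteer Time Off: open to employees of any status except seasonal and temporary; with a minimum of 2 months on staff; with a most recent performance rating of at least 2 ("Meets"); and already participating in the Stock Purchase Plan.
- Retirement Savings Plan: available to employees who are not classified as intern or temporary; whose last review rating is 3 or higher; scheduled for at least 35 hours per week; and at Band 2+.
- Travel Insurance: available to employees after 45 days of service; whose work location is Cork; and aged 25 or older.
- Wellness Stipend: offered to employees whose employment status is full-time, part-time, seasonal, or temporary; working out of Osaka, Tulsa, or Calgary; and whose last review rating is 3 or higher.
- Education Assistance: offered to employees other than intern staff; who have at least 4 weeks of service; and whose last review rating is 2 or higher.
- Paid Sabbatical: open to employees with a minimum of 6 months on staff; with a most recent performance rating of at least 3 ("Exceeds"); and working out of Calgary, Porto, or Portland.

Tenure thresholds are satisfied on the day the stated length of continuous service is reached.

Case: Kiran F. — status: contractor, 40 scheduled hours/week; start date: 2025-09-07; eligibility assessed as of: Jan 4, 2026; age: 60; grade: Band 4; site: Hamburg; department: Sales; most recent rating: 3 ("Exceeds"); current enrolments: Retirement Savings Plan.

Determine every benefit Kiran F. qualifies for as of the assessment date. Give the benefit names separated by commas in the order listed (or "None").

Retirement Savings Plan, Education Assistance

Service from 2025-09-07 to Jan 4, 2026: 119 days.
Parking Benefit — status contractor ✗ (requires full-time, part-time, or seasonal) → not eligible.
Stock Purchase Plan — status contractor ✓ (not excluded); service 119 days < 9 months (≈270 days) ✗ → not eligible.
Volunteer Time Off — status contractor ✓ (not excluded); service 119 days ≥ 2 months (≈60 days) ✓; rating 3 ≥ 2 ✓; not enrolled in Stock Purchase Plan ✗ → not eligible.
Retirement Savings Plan — status contractor ✓ (not excluded); rating 3 ≥ 3 ✓; 40 hrs/wk ≥ 35 ✓; grade Band 4 ≥ Band 2 ✓ → eligible.
Travel Insurance — service 119 days ≥ 45 days ✓; site Hamburg ✗ (not Cork) → not eligible.
Wellness Stipend — status contractor ✗ (requires full-time, part-time, seasonal, or temporary) → not eligible.
Education Assistance — status contractor ✓ (not excluded); service 119 days ≥ 4 weeks (≈28 days) ✓; rating 3 ≥ 2 ✓ → eligible.
Paid Sabbatical — service 119 days < 6 months (≈180 days) ✗ → not eligible.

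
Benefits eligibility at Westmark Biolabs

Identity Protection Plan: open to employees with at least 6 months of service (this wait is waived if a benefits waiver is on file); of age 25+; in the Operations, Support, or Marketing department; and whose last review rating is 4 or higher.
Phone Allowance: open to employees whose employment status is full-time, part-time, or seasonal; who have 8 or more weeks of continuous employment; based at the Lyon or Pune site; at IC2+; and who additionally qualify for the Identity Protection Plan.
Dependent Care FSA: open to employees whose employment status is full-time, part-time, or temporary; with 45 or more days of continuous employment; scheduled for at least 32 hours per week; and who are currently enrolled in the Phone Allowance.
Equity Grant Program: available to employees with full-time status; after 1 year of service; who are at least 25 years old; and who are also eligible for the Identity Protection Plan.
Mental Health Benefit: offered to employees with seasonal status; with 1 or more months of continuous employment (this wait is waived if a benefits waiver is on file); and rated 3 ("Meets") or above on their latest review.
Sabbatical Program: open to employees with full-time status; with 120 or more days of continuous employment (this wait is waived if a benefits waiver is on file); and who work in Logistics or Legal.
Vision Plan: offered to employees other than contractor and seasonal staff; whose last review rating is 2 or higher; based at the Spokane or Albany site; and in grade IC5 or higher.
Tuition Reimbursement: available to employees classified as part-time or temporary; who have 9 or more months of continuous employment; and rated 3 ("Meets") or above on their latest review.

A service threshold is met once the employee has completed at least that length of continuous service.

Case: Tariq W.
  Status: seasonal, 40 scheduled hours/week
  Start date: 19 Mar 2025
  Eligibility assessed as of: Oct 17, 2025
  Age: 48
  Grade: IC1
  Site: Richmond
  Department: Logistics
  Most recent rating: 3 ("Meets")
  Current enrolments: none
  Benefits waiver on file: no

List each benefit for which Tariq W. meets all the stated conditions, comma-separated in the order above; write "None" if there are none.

Service from 19 Mar 2025 to Oct 17, 2025: 212 days.
Identity Protection Plan — no waiver, service 212 days ≥ 6 months (≈180 days) ✓; age 48 ≥ 25 ✓; dept Logistics ✗ → not eligible.
Phone Allowance — status seasonal ✓; service 212 days ≥ 8 weeks (≈56 days) ✓; site Richmond ✗ (not Lyon or Pune) → not eligible.
Dependent Care FSA — status seasonal ✗ (requires full-time, part-time, or temporary) → not eligible.
Equity Grant Program — status seasonal ✗ (requires full-time) → not eligible.
Mental Health Benefit — status seasonal ✓; no waiver, service 212 days ≥ 1 month (≈30 days) ✓; rating 3 ≥ 3 ✓ → eligible.
Sabbatical Program — status seasonal ✗ (requires full-time) → not eligible.
Vision Plan — status seasonal ✗ (excluded) → not eligible.
Tuition Reimbursement — status seasonal ✗ (requires part-time or temporary) → not eligible.

Mental Health Benefit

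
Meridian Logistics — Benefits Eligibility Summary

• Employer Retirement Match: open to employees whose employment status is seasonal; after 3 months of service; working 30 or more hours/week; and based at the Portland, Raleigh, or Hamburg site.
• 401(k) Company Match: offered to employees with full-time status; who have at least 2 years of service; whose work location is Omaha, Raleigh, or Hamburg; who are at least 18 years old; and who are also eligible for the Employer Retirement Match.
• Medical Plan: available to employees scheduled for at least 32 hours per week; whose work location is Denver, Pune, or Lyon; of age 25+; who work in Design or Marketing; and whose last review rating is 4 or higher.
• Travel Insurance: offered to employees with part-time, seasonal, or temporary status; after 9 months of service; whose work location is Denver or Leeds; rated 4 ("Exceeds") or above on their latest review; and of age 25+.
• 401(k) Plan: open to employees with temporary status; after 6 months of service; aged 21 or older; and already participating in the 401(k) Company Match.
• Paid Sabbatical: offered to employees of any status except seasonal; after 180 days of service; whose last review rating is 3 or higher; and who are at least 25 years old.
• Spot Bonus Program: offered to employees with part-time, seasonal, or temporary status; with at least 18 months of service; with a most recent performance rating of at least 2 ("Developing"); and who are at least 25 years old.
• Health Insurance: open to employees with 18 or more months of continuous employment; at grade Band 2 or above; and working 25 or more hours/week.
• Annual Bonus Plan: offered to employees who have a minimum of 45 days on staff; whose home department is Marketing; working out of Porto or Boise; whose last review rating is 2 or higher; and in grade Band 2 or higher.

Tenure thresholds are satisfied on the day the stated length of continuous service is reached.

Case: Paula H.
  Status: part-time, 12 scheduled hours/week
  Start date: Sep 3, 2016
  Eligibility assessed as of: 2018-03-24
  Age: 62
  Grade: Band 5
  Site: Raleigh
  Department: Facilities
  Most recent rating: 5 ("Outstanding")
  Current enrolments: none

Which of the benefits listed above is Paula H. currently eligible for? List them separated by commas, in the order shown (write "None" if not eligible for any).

Paid Sabbatical, Spot Bonus Program

Service from Sep 3, 2016 to 2018-03-24: 567 days.
Employer Retirement Match — status part-time ✗ (requires seasonal) → not eligible.
401(k) Company Match — status part-time ✗ (requires full-time) → not eligible.
Medical Plan — 12 hrs/wk < 32 ✗ → not eligible.
Travel Insurance — status part-time ✓; service 567 days ≥ 9 months (≈270 days) ✓; site Raleigh ✗ (not Denver or Leeds) → not eligible.
401(k) Plan — status part-time ✗ (requires temporary) → not eligible.
Paid Sabbatical — status part-time ✓ (not excluded); service 567 days ≥ 180 days ✓; rating 5 ≥ 3 ✓; age 62 ≥ 25 ✓ → eligible.
Spot Bonus Program — status part-time ✓; service 567 days ≥ 18 months (≈540 days) ✓; rating 5 ≥ 2 ✓; age 62 ≥ 25 ✓ → eligible.
Health Insurance — service 567 days ≥ 18 months (≈540 days) ✓; grade Band 5 ≥ Band 2 ✓; 12 hrs/wk < 25 ✗ → not eligible.
Annual Bonus Plan — service 567 days ≥ 45 days ✓; dept Facilities ✗ → not eligible.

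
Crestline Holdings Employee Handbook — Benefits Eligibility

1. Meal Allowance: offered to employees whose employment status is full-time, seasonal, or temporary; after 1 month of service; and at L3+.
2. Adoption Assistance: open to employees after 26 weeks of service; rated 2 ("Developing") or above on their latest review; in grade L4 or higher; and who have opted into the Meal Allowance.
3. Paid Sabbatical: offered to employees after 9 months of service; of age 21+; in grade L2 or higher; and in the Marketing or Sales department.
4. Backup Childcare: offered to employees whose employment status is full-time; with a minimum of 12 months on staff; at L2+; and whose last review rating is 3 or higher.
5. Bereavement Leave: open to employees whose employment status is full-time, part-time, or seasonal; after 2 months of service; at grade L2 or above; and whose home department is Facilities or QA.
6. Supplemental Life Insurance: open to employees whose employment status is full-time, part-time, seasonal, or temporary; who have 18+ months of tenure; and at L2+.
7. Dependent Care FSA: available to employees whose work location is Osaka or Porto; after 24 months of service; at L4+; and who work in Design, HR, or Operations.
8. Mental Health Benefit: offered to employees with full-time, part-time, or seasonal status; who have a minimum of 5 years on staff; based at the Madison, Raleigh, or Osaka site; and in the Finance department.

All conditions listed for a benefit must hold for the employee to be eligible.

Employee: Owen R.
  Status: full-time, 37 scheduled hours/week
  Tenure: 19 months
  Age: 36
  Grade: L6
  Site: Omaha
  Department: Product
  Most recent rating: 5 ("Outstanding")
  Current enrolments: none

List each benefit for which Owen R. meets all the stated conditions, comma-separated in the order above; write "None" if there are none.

Meal Allowance — status full-time ✓; service 19 months ≥ 1 month ✓; grade L6 ≥ L3 ✓ → eligible.
Adoption Assistance — service 19 months ≥ 26 weeks (≈182 days) ✓; rating 5 ≥ 2 ✓; grade L6 ≥ L4 ✓; not enrolled in Meal Allowance ✗ → not eligible.
Paid Sabbatical — service 19 months ≥ 9 months ✓; age 36 ≥ 21 ✓; grade L6 ≥ L2 ✓; dept Product ✗ → not eligible.
Backup Childcare — status full-time ✓; service 19 months ≥ 12 months ✓; grade L6 ≥ L2 ✓; rating 5 ≥ 3 ✓ → eligible.
Bereavement Leave — status full-time ✓; service 19 months ≥ 2 months ✓; grade L6 ≥ L2 ✓; dept Product ✗ → not eligible.
Supplemental Life Insurance — status full-time ✓; service 19 months ≥ 18 months ✓; grade L6 ≥ L2 ✓ → eligible.
Dependent Care FSA — site Omaha ✗ (not Osaka or Porto) → not eligible.
Mental Health Benefit — status full-time ✓; service 19 months < 5 years (≈1825 days) ✗ → not eligible.

Meal Allowance, Backup Childcare, Supplemental Life Insurance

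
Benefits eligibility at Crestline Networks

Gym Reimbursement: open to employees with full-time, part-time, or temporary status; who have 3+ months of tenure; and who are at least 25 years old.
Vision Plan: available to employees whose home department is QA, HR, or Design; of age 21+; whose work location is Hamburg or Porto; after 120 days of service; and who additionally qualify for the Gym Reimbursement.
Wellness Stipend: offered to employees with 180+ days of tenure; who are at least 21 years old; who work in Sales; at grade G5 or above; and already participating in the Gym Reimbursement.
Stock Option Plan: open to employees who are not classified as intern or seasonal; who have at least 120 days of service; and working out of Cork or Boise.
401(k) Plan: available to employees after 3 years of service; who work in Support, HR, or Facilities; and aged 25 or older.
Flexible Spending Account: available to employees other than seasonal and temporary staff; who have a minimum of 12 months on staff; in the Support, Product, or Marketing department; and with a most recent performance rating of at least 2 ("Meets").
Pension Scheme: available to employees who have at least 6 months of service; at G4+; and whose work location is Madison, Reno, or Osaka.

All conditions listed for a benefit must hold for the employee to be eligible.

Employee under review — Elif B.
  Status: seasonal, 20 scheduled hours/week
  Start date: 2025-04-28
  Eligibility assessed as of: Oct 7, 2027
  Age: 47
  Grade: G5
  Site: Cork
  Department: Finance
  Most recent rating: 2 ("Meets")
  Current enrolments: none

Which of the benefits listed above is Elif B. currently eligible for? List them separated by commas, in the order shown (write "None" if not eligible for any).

Service from 2025-04-28 to Oct 7, 2027: 892 days.
Gym Reimbursement — status seasonal ✗ (requires full-time, part-time, or temporary) → not eligible.
Vision Plan — dept Finance ✗ → not eligible.
Wellness Stipend — service 892 days ≥ 180 days ✓; age 47 ≥ 21 ✓; dept Finance ✗ → not eligible.
Stock Option Plan — status seasonal ✗ (excluded) → not eligible.
401(k) Plan — service 892 days < 3 years (≈1095 days) ✗ → not eligible.
Flexible Spending Account — status seasonal ✗ (excluded) → not eligible.
Pension Scheme — service 892 days ≥ 6 months (≈180 days) ✓; grade G5 ≥ G4 ✓; site Cork ✗ (not Madison, Reno, or Osaka) → not eligible.

None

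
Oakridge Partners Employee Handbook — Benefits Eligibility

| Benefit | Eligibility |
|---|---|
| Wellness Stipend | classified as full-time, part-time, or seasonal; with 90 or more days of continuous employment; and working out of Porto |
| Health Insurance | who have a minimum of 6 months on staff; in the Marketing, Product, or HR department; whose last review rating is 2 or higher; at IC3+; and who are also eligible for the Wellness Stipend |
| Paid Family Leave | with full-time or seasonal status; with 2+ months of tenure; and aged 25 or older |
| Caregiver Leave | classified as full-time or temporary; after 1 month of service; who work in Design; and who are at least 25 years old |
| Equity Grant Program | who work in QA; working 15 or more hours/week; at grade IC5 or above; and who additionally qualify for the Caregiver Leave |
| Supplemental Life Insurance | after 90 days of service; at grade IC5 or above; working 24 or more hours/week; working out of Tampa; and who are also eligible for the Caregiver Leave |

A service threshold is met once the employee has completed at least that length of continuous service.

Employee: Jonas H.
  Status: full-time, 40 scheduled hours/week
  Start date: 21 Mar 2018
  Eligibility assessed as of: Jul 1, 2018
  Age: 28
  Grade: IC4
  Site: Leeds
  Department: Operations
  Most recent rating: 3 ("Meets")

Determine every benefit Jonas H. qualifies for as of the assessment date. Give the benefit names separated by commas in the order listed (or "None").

Paid Family Leave

Service from 21 Mar 2018 to Jul 1, 2018: 102 days.
Wellness Stipend — status full-time ✓; service 102 days ≥ 90 days ✓; site Leeds ✗ (not Porto) → not eligible.
Health Insurance — service 102 days < 6 months (≈180 days) ✗ → not eligible.
Paid Family Leave — status full-time ✓; service 102 days ≥ 2 months (≈60 days) ✓; age 28 ≥ 25 ✓ → eligible.
Caregiver Leave — status full-time ✓; service 102 days ≥ 1 month (≈30 days) ✓; dept Operations ✗ → not eligible.
Equity Grant Program — dept Operations ✗ → not eligible.
Supplemental Life Insurance — service 102 days ≥ 90 days ✓; grade IC4 < IC5 ✗ → not eligible.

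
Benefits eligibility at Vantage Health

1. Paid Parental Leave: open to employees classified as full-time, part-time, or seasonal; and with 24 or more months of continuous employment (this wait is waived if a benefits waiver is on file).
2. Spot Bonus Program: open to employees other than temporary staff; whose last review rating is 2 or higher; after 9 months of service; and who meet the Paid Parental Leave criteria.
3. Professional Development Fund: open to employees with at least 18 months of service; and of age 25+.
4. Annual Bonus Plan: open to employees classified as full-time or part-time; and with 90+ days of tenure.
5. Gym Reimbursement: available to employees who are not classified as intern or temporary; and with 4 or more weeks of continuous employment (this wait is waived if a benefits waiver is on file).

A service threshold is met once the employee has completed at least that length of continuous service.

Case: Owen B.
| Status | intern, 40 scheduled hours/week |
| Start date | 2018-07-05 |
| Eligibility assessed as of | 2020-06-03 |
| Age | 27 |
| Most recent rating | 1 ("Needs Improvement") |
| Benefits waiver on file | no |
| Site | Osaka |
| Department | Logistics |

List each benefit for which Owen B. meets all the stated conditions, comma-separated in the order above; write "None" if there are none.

Professional Development Fund

Service from 2018-07-05 to 2020-06-03: 699 days.
Paid Parental Leave — status intern ✗ (requires full-time, part-time, or seasonal) → not eligible.
Spot Bonus Program — status intern ✓ (not excluded); rating 1 < 2 ✗ → not eligible.
Professional Development Fund — service 699 days ≥ 18 months (≈540 days) ✓; age 27 ≥ 25 ✓ → eligible.
Annual Bonus Plan — status intern ✗ (requires full-time or part-time) → not eligible.
Gym Reimbursement — status intern ✗ (excluded) → not eligible.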